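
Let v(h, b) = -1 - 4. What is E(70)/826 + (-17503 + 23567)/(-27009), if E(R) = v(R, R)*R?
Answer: -1033001/1593531 ≈ -0.64825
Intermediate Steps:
v(h, b) = -5
E(R) = -5*R
E(70)/826 + (-17503 + 23567)/(-27009) = -5*70/826 + (-17503 + 23567)/(-27009) = -350*1/826 + 6064*(-1/27009) = -25/59 - 6064/27009 = -1033001/1593531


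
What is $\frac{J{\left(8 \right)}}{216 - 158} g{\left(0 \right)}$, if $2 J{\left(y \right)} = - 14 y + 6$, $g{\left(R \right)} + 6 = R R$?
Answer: $\frac{159}{29} \approx 5.4828$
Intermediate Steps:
$g{\left(R \right)} = -6 + R^{2}$ ($g{\left(R \right)} = -6 + R R = -6 + R^{2}$)
$J{\left(y \right)} = 3 - 7 y$ ($J{\left(y \right)} = \frac{- 14 y + 6}{2} = \frac{6 - 14 y}{2} = 3 - 7 y$)
$\frac{J{\left(8 \right)}}{216 - 158} g{\left(0 \right)} = \frac{3 - 56}{216 - 158} \left(-6 + 0^{2}\right) = \frac{3 - 56}{58} \left(-6 + 0\right) = \left(-53\right) \frac{1}{58} \left(-6\right) = \left(- \frac{53}{58}\right) \left(-6\right) = \frac{159}{29}$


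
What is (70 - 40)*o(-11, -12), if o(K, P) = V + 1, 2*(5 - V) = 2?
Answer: 150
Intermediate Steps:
V = 4 (V = 5 - ½*2 = 5 - 1 = 4)
o(K, P) = 5 (o(K, P) = 4 + 1 = 5)
(70 - 40)*o(-11, -12) = (70 - 40)*5 = 30*5 = 150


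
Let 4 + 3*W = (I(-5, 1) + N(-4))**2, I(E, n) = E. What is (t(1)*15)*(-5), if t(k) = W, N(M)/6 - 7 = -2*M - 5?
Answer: -75525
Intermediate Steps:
N(M) = 12 - 12*M (N(M) = 42 + 6*(-2*M - 5) = 42 + 6*(-5 - 2*M) = 42 + (-30 - 12*M) = 12 - 12*M)
W = 1007 (W = -4/3 + (-5 + (12 - 12*(-4)))**2/3 = -4/3 + (-5 + (12 + 48))**2/3 = -4/3 + (-5 + 60)**2/3 = -4/3 + (1/3)*55**2 = -4/3 + (1/3)*3025 = -4/3 + 3025/3 = 1007)
t(k) = 1007
(t(1)*15)*(-5) = (1007*15)*(-5) = 15105*(-5) = -75525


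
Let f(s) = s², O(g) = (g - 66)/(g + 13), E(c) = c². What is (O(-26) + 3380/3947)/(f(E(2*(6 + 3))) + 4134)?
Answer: 67844/933090535 ≈ 7.2709e-5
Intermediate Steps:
O(g) = (-66 + g)/(13 + g)
(O(-26) + 3380/3947)/(f(E(2*(6 + 3))) + 4134) = ((-66 - 26)/(13 - 26) + 3380/3947)/(((2*(6 + 3))²)² + 4134) = (-92/(-13) + 3380*(1/3947))/(((2*9)²)² + 4134) = (-1/13*(-92) + 3380/3947)/((18²)² + 4134) = (92/13 + 3380/3947)/(324² + 4134) = 407064/(51311*(104976 + 4134)) = (407064/51311)/109110 = (407064/51311)*(1/109110) = 67844/933090535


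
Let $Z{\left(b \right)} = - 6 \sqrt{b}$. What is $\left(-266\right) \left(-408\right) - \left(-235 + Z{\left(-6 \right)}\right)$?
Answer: $108763 + 6 i \sqrt{6} \approx 1.0876 \cdot 10^{5} + 14.697 i$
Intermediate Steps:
$\left(-266\right) \left(-408\right) - \left(-235 + Z{\left(-6 \right)}\right) = \left(-266\right) \left(-408\right) + \left(235 - - 6 \sqrt{-6}\right) = 108528 + \left(235 - - 6 i \sqrt{6}\right) = 108528 + \left(235 + 6 i \sqrt{6}\right) = 108763 + 6 i \sqrt{6}$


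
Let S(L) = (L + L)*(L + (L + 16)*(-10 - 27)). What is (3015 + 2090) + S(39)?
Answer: -150583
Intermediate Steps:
S(L) = 2*L*(-592 - 36*L) (S(L) = (2*L)*(L + (16 + L)*(-37)) = (2*L)*(L + (-592 - 37*L)) = (2*L)*(-592 - 36*L) = 2*L*(-592 - 36*L))
(3015 + 2090) + S(39) = (3015 + 2090) - 8*39*(148 + 9*39) = 5105 - 8*39*(148 + 351) = 5105 - 8*39*499 = 5105 - 155688 = -150583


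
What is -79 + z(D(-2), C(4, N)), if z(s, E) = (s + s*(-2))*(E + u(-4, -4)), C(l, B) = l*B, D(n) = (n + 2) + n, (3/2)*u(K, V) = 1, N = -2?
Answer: -281/3 ≈ -93.667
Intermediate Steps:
u(K, V) = ⅔ (u(K, V) = (⅔)*1 = ⅔)
D(n) = 2 + 2*n (D(n) = (2 + n) + n = 2 + 2*n)
C(l, B) = B*l
z(s, E) = -s*(⅔ + E) (z(s, E) = (s + s*(-2))*(E + ⅔) = (s - 2*s)*(⅔ + E) = (-s)*(⅔ + E) = -s*(⅔ + E))
-79 + z(D(-2), C(4, N)) = -79 - (2 + 2*(-2))*(2 + 3*(-2*4))/3 = -79 - (2 - 4)*(2 + 3*(-8))/3 = -79 - ⅓*(-2)*(2 - 24) = -79 - ⅓*(-2)*(-22) = -79 - 44/3 = -281/3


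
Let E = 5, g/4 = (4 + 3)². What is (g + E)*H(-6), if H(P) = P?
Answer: -1206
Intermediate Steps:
g = 196 (g = 4*(4 + 3)² = 4*7² = 4*49 = 196)
(g + E)*H(-6) = (196 + 5)*(-6) = 201*(-6) = -1206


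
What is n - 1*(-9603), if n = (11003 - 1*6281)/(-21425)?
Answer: 205739553/21425 ≈ 9602.8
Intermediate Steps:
n = -4722/21425 (n = (11003 - 6281)*(-1/21425) = 4722*(-1/21425) = -4722/21425 ≈ -0.22040)
n - 1*(-9603) = -4722/21425 - 1*(-9603) = -4722/21425 + 9603 = 205739553/21425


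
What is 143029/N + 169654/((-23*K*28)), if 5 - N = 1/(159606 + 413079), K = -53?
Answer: 699064280760869/24433596992 ≈ 28611.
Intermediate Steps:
N = 2863424/572685 (N = 5 - 1/(159606 + 413079) = 5 - 1/572685 = 2863424/572685 ≈ 5.0000)
143029/N + 169654/((-23*K*28)) = 143029/(2863424/572685) + 169654/((-23*(-53)*28)) = 143029*(572685/2863424) + 169654/((1219*28)) = 81910562865/2863424 + 169654/34132 = 81910562865/2863424 + 169654*(1/34132) = 81910562865/2863424 + 84827/17066 = 699064280760869/24433596992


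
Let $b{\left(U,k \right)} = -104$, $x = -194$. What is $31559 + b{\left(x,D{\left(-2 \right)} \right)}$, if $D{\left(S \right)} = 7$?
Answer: $31455$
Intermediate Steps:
$31559 + b{\left(x,D{\left(-2 \right)} \right)} = 31559 - 104 = 31455$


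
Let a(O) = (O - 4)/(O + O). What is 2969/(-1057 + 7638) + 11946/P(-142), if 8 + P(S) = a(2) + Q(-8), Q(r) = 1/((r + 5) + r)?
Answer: -576334877/414603 ≈ -1390.1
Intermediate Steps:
a(O) = (-4 + O)/(2*O) (a(O) = (-4 + O)/((2*O)) = (-4 + O)*(1/(2*O)) = (-4 + O)/(2*O))
Q(r) = 1/(5 + 2*r) (Q(r) = 1/((5 + r) + r) = 1/(5 + 2*r))
P(S) = -189/22 (P(S) = -8 + ((½)*(-4 + 2)/2 + 1/(5 + 2*(-8))) = -8 + ((½)*(½)*(-2) + 1/(5 - 16)) = -8 + (-½ + 1/(-11)) = -8 + (-½ - 1/11) = -8 - 13/22 = -189/22)
2969/(-1057 + 7638) + 11946/P(-142) = 2969/(-1057 + 7638) + 11946/(-189/22) = 2969/6581 + 11946*(-22/189) = 2969*(1/6581) - 87604/63 = 2969/6581 - 87604/63 = -576334877/414603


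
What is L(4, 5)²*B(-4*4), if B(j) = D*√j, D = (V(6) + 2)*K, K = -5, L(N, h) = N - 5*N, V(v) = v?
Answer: -40960*I ≈ -40960.0*I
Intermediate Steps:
L(N, h) = -4*N (L(N, h) = N - 5*N = -4*N)
D = -40 (D = (6 + 2)*(-5) = 8*(-5) = -40)
B(j) = -40*√j
L(4, 5)²*B(-4*4) = (-4*4)²*(-40*4*I) = (-16)²*(-160*I) = 256*(-160*I) = -40960*I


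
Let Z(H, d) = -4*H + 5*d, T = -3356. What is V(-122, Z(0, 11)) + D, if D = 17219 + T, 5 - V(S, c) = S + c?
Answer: 13935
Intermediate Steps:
V(S, c) = 5 - S - c (V(S, c) = 5 - (S + c) = 5 + (-S - c) = 5 - S - c)
D = 13863 (D = 17219 - 3356 = 13863)
V(-122, Z(0, 11)) + D = (5 - 1*(-122) - (-4*0 + 5*11)) + 13863 = (5 + 122 - (0 + 55)) + 13863 = (5 + 122 - 1*55) + 13863 = (5 + 122 - 55) + 13863 = 72 + 13863 = 13935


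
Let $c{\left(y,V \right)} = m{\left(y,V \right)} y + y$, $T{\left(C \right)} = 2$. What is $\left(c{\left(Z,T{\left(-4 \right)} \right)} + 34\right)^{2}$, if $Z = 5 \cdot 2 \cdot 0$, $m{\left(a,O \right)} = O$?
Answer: $1156$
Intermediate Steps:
$Z = 0$ ($Z = 10 \cdot 0 = 0$)
$c{\left(y,V \right)} = y + V y$ ($c{\left(y,V \right)} = V y + y = y + V y$)
$\left(c{\left(Z,T{\left(-4 \right)} \right)} + 34\right)^{2} = \left(0 \left(1 + 2\right) + 34\right)^{2} = \left(0 \cdot 3 + 34\right)^{2} = \left(0 + 34\right)^{2} = 34^{2} = 1156$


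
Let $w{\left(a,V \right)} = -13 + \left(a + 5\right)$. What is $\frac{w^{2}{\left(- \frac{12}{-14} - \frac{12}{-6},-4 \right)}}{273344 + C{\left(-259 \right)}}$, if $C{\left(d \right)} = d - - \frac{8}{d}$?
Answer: $\frac{47952}{495103049} \approx 9.6853 \cdot 10^{-5}$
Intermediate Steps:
$C{\left(d \right)} = d + \frac{8}{d}$
$w{\left(a,V \right)} = -8 + a$ ($w{\left(a,V \right)} = -13 + \left(5 + a\right) = -8 + a$)
$\frac{w^{2}{\left(- \frac{12}{-14} - \frac{12}{-6},-4 \right)}}{273344 + C{\left(-259 \right)}} = \frac{\left(-8 - \left(-2 - \frac{6}{7}\right)\right)^{2}}{273344 - \left(259 - \frac{8}{-259}\right)} = \frac{\left(-8 - - \frac{20}{7}\right)^{2}}{273344 + \left(-259 + 8 \left(- \frac{1}{259}\right)\right)} = \frac{\left(-8 + \left(\frac{6}{7} + 2\right)\right)^{2}}{273344 - \frac{67089}{259}} = \frac{\left(-8 + \frac{20}{7}\right)^{2}}{273344 - \frac{67089}{259}} = \frac{\left(- \frac{36}{7}\right)^{2}}{\frac{70729007}{259}} = \frac{1296}{49} \cdot \frac{259}{70729007} = \frac{47952}{495103049}$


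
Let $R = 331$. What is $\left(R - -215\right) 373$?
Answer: $203658$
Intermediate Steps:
$\left(R - -215\right) 373 = \left(331 - -215\right) 373 = \left(331 + \left(-9 + 224\right)\right) 373 = \left(331 + 215\right) 373 = 546 \cdot 373 = 203658$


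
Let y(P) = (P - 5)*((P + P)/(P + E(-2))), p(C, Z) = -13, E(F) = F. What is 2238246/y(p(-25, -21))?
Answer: -1865205/26 ≈ -71739.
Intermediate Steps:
y(P) = 2*P*(-5 + P)/(-2 + P) (y(P) = (P - 5)*((P + P)/(P - 2)) = (-5 + P)*((2*P)/(-2 + P)) = (-5 + P)*(2*P/(-2 + P)) = 2*P*(-5 + P)/(-2 + P))
2238246/y(p(-25, -21)) = 2238246/((2*(-13)*(-5 - 13)/(-2 - 13))) = 2238246/((2*(-13)*(-18)/(-15))) = 2238246/((2*(-13)*(-1/15)*(-18))) = 2238246/(-156/5) = 2238246*(-5/156) = -1865205/26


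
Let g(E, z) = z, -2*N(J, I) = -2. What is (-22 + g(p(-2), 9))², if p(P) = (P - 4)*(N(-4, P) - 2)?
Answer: 169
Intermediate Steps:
N(J, I) = 1 (N(J, I) = -½*(-2) = 1)
p(P) = 4 - P (p(P) = (P - 4)*(1 - 2) = (-4 + P)*(-1) = 4 - P)
(-22 + g(p(-2), 9))² = (-22 + 9)² = (-13)² = 169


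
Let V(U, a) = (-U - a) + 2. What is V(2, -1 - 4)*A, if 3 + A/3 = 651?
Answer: 9720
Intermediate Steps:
V(U, a) = 2 - U - a
A = 1944 (A = -9 + 3*651 = -9 + 1953 = 1944)
V(2, -1 - 4)*A = (2 - 1*2 - (-1 - 4))*1944 = (2 - 2 - 1*(-5))*1944 = (2 - 2 + 5)*1944 = 5*1944 = 9720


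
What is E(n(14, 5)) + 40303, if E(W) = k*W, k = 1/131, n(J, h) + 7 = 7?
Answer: 40303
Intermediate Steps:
n(J, h) = 0 (n(J, h) = -7 + 7 = 0)
k = 1/131 ≈ 0.0076336
E(W) = W/131
E(n(14, 5)) + 40303 = (1/131)*0 + 40303 = 0 + 40303 = 40303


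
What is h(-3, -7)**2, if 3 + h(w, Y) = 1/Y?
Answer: 484/49 ≈ 9.8775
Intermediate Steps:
h(w, Y) = -3 + 1/Y
h(-3, -7)**2 = (-3 + 1/(-7))**2 = (-3 - 1/7)**2 = (-22/7)**2 = 484/49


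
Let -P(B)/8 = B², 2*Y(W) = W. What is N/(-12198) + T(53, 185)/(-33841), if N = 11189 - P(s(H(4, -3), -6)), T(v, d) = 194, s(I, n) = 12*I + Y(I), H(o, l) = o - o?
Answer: -381013361/412792518 ≈ -0.92301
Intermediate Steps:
Y(W) = W/2
H(o, l) = 0
s(I, n) = 25*I/2 (s(I, n) = 12*I + I/2 = 25*I/2)
P(B) = -8*B²
N = 11189 (N = 11189 - (-8)*((25/2)*0)² = 11189 - (-8)*0² = 11189 - (-8)*0 = 11189 - 1*0 = 11189 + 0 = 11189)
N/(-12198) + T(53, 185)/(-33841) = 11189/(-12198) + 194/(-33841) = 11189*(-1/12198) + 194*(-1/33841) = -11189/12198 - 194/33841 = -381013361/412792518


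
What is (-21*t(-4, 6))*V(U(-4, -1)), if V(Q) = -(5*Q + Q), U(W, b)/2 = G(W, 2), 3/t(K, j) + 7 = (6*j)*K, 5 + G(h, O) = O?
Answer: 2268/151 ≈ 15.020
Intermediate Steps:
G(h, O) = -5 + O
t(K, j) = 3/(-7 + 6*K*j) (t(K, j) = 3/(-7 + (6*j)*K) = 3/(-7 + 6*K*j))
U(W, b) = -6 (U(W, b) = 2*(-5 + 2) = 2*(-3) = -6)
V(Q) = -6*Q
(-21*t(-4, 6))*V(U(-4, -1)) = (-63/(-7 + 6*(-4)*6))*(-6*(-6)) = -63/(-7 - 144)*36 = -63/(-151)*36 = -63*(-1)/151*36 = -21*(-3/151)*36 = (63/151)*36 = 2268/151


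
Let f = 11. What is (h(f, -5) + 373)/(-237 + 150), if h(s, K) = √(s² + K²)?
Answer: -373/87 - √146/87 ≈ -4.4262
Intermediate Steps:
h(s, K) = √(K² + s²)
(h(f, -5) + 373)/(-237 + 150) = (√((-5)² + 11²) + 373)/(-237 + 150) = (√(25 + 121) + 373)/(-87) = (√146 + 373)*(-1/87) = (373 + √146)*(-1/87) = -373/87 - √146/87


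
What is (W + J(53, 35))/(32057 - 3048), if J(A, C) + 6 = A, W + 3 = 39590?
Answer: 39634/29009 ≈ 1.3663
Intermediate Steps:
W = 39587 (W = -3 + 39590 = 39587)
J(A, C) = -6 + A
(W + J(53, 35))/(32057 - 3048) = (39587 + (-6 + 53))/(32057 - 3048) = (39587 + 47)/29009 = 39634*(1/29009) = 39634/29009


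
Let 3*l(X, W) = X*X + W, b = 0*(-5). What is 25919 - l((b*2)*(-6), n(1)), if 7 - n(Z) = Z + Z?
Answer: 77752/3 ≈ 25917.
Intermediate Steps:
b = 0
n(Z) = 7 - 2*Z (n(Z) = 7 - (Z + Z) = 7 - 2*Z)
l(X, W) = W/3 + X²/3 (l(X, W) = (X*X + W)/3 = (X² + W)/3 = (W + X²)/3 = W/3 + X²/3)
25919 - l((b*2)*(-6), n(1)) = 25919 - ((7 - 2*1)/3 + ((0*2)*(-6))²/3) = 25919 - ((7 - 2)/3 + (0*(-6))²/3) = 25919 - ((⅓)*5 + (⅓)*0²) = 25919 - (5/3 + (⅓)*0) = 25919 - (5/3 + 0) = 25919 - 1*5/3 = 25919 - 5/3 = 77752/3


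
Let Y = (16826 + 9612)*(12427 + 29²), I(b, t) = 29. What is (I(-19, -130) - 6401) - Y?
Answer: -350785756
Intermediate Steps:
Y = 350779384 (Y = 26438*(12427 + 841) = 26438*13268 = 350779384)
(I(-19, -130) - 6401) - Y = (29 - 6401) - 1*350779384 = -6372 - 350779384 = -350785756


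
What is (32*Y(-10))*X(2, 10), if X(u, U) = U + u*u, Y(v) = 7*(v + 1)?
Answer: -28224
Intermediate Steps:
Y(v) = 7 + 7*v (Y(v) = 7*(1 + v) = 7 + 7*v)
X(u, U) = U + u**2
(32*Y(-10))*X(2, 10) = (32*(7 + 7*(-10)))*(10 + 2**2) = (32*(7 - 70))*(10 + 4) = (32*(-63))*14 = -2016*14 = -28224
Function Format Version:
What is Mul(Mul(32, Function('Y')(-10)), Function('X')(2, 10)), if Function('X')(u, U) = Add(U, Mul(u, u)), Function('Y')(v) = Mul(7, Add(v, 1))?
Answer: -28224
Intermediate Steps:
Function('Y')(v) = Add(7, Mul(7, v)) (Function('Y')(v) = Mul(7, Add(1, v)) = Add(7, Mul(7, v)))
Function('X')(u, U) = Add(U, Pow(u, 2))
Mul(Mul(32, Function('Y')(-10)), Function('X')(2, 10)) = Mul(Mul(32, Add(7, Mul(7, -10))), Add(10, Pow(2, 2))) = Mul(Mul(32, Add(7, -70)), Add(10, 4)) = Mul(Mul(32, -63), 14) = Mul(-2016, 14) = -28224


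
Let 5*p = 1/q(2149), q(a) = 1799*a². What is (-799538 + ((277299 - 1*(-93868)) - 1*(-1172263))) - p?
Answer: 30901807790736539/41540717995 ≈ 7.4389e+5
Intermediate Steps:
p = 1/41540717995 (p = 1/(5*((1799*2149²))) = 1/(5*((1799*4618201))) = (⅕)/8308143599 = (⅕)*(1/8308143599) = 1/41540717995 ≈ 2.4073e-11)
(-799538 + ((277299 - 1*(-93868)) - 1*(-1172263))) - p = (-799538 + ((277299 - 1*(-93868)) - 1*(-1172263))) - 1*1/41540717995 = (-799538 + ((277299 + 93868) + 1172263)) - 1/41540717995 = (-799538 + (371167 + 1172263)) - 1/41540717995 = (-799538 + 1543430) - 1/41540717995 = 743892 - 1/41540717995 = 30901807790736539/41540717995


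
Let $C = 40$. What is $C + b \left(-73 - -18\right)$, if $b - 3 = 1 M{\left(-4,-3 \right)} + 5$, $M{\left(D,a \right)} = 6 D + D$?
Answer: $1140$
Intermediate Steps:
$M{\left(D,a \right)} = 7 D$
$b = -20$ ($b = 3 + \left(1 \cdot 7 \left(-4\right) + 5\right) = 3 + \left(1 \left(-28\right) + 5\right) = 3 + \left(-28 + 5\right) = 3 - 23 = -20$)
$C + b \left(-73 - -18\right) = 40 - 20 \left(-73 - -18\right) = 40 - 20 \left(-73 + 18\right) = 40 - -1100 = 40 + 1100 = 1140$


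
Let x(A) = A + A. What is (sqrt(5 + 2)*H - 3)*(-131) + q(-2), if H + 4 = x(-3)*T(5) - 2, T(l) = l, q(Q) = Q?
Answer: 391 + 4716*sqrt(7) ≈ 12868.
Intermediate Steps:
x(A) = 2*A
H = -36 (H = -4 + ((2*(-3))*5 - 2) = -4 + (-6*5 - 2) = -4 + (-30 - 2) = -4 - 32 = -36)
(sqrt(5 + 2)*H - 3)*(-131) + q(-2) = (sqrt(5 + 2)*(-36) - 3)*(-131) - 2 = (sqrt(7)*(-36) - 3)*(-131) - 2 = (-36*sqrt(7) - 3)*(-131) - 2 = (-3 - 36*sqrt(7))*(-131) - 2 = (393 + 4716*sqrt(7)) - 2 = 391 + 4716*sqrt(7)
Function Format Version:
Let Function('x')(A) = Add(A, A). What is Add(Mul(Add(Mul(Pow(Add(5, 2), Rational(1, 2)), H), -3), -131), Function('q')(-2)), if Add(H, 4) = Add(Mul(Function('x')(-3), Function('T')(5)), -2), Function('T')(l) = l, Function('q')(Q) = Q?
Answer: Add(391, Mul(4716, Pow(7, Rational(1, 2)))) ≈ 12868.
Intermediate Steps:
Function('x')(A) = Mul(2, A)
H = -36 (H = Add(-4, Add(Mul(Mul(2, -3), 5), -2)) = Add(-4, Add(Mul(-6, 5), -2)) = Add(-4, Add(-30, -2)) = Add(-4, -32) = -36)
Add(Mul(Add(Mul(Pow(Add(5, 2), Rational(1, 2)), H), -3), -131), Function('q')(-2)) = Add(Mul(Add(Mul(Pow(Add(5, 2), Rational(1, 2)), -36), -3), -131), -2) = Add(Mul(Add(Mul(Pow(7, Rational(1, 2)), -36), -3), -131), -2) = Add(Mul(Add(Mul(-36, Pow(7, Rational(1, 2))), -3), -131), -2) = Add(Mul(Add(-3, Mul(-36, Pow(7, Rational(1, 2)))), -131), -2) = Add(Add(393, Mul(4716, Pow(7, Rational(1, 2)))), -2) = Add(391, Mul(4716, Pow(7, Rational(1, 2))))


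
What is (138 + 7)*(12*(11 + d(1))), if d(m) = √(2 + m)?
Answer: 19140 + 1740*√3 ≈ 22154.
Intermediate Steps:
(138 + 7)*(12*(11 + d(1))) = (138 + 7)*(12*(11 + √(2 + 1))) = 145*(12*(11 + √3)) = 145*(132 + 12*√3) = 19140 + 1740*√3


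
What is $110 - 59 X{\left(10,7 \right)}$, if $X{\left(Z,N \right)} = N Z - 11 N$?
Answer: $523$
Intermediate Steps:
$X{\left(Z,N \right)} = - 11 N + N Z$
$110 - 59 X{\left(10,7 \right)} = 110 - 59 \cdot 7 \left(-11 + 10\right) = 110 - 59 \cdot 7 \left(-1\right) = 110 - -413 = 110 + 413 = 523$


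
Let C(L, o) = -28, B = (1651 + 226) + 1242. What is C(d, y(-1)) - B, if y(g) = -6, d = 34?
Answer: -3147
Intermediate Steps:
B = 3119 (B = 1877 + 1242 = 3119)
C(d, y(-1)) - B = -28 - 1*3119 = -28 - 3119 = -3147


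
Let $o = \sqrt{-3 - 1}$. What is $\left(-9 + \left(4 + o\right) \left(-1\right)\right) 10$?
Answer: $-130 - 20 i \approx -130.0 - 20.0 i$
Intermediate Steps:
$o = 2 i$ ($o = \sqrt{-4} = 2 i \approx 2.0 i$)
$\left(-9 + \left(4 + o\right) \left(-1\right)\right) 10 = \left(-9 + \left(4 + 2 i\right) \left(-1\right)\right) 10 = \left(-9 - \left(4 + 2 i\right)\right) 10 = \left(-13 - 2 i\right) 10 = -130 - 20 i$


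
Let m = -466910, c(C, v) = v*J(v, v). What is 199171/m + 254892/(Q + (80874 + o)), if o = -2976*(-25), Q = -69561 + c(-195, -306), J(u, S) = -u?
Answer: -40196551851/1233109310 ≈ -32.598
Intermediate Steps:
c(C, v) = -v² (c(C, v) = v*(-v) = -v²)
Q = -163197 (Q = -69561 - 1*(-306)² = -69561 - 1*93636 = -69561 - 93636 = -163197)
o = 74400
199171/m + 254892/(Q + (80874 + o)) = 199171/(-466910) + 254892/(-163197 + (80874 + 74400)) = 199171*(-1/466910) + 254892/(-163197 + 155274) = -199171/466910 + 254892/(-7923) = -199171/466910 + 254892*(-1/7923) = -199171/466910 - 84964/2641 = -40196551851/1233109310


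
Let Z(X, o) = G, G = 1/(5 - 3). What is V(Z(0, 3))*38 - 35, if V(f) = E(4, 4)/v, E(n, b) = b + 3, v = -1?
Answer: -301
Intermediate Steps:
E(n, b) = 3 + b
G = ½ (G = 1/2 = ½ ≈ 0.50000)
Z(X, o) = ½
V(f) = -7 (V(f) = (3 + 4)/(-1) = 7*(-1) = -7)
V(Z(0, 3))*38 - 35 = -7*38 - 35 = -266 - 35 = -301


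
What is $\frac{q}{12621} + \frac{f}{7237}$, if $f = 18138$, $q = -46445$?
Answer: $- \frac{15314681}{13048311} \approx -1.1737$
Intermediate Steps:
$\frac{q}{12621} + \frac{f}{7237} = - \frac{46445}{12621} + \frac{18138}{7237} = \left(-46445\right) \frac{1}{12621} + 18138 \cdot \frac{1}{7237} = - \frac{6635}{1803} + \frac{18138}{7237} = - \frac{15314681}{13048311}$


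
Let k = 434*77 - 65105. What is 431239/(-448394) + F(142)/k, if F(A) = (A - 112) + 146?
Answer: -13743587537/14208260678 ≈ -0.96730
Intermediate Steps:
k = -31687 (k = 33418 - 65105 = -31687)
F(A) = 34 + A (F(A) = (-112 + A) + 146 = 34 + A)
431239/(-448394) + F(142)/k = 431239/(-448394) + (34 + 142)/(-31687) = 431239*(-1/448394) + 176*(-1/31687) = -431239/448394 - 176/31687 = -13743587537/14208260678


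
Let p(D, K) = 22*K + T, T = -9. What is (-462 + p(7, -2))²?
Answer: 265225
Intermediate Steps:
p(D, K) = -9 + 22*K (p(D, K) = 22*K - 9 = -9 + 22*K)
(-462 + p(7, -2))² = (-462 + (-9 + 22*(-2)))² = (-462 + (-9 - 44))² = (-462 - 53)² = (-515)² = 265225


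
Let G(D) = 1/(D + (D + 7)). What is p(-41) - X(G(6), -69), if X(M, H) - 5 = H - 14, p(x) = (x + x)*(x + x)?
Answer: 6802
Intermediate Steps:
G(D) = 1/(7 + 2*D) (G(D) = 1/(D + (7 + D)) = 1/(7 + 2*D))
p(x) = 4*x**2 (p(x) = (2*x)*(2*x) = 4*x**2)
X(M, H) = -9 + H (X(M, H) = 5 + (H - 14) = 5 + (-14 + H) = -9 + H)
p(-41) - X(G(6), -69) = 4*(-41)**2 - (-9 - 69) = 4*1681 - 1*(-78) = 6724 + 78 = 6802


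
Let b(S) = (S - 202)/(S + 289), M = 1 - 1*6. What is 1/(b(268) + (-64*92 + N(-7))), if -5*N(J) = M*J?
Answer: -557/3283449 ≈ -0.00016964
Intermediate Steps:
M = -5 (M = 1 - 6 = -5)
b(S) = (-202 + S)/(289 + S)
N(J) = J (N(J) = -(-1)*J = J)
1/(b(268) + (-64*92 + N(-7))) = 1/((-202 + 268)/(289 + 268) + (-64*92 - 7)) = 1/(66/557 + (-5888 - 7)) = 1/((1/557)*66 - 5895) = 1/(66/557 - 5895) = 1/(-3283449/557) = -557/3283449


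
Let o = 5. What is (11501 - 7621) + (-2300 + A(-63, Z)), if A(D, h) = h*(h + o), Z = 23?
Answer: 2224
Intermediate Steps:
A(D, h) = h*(5 + h) (A(D, h) = h*(h + 5) = h*(5 + h))
(11501 - 7621) + (-2300 + A(-63, Z)) = (11501 - 7621) + (-2300 + 23*(5 + 23)) = 3880 + (-2300 + 23*28) = 3880 + (-2300 + 644) = 3880 - 1656 = 2224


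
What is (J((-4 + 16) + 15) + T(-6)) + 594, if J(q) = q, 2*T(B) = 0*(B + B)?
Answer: 621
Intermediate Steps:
T(B) = 0 (T(B) = (0*(B + B))/2 = (0*(2*B))/2 = (1/2)*0 = 0)
(J((-4 + 16) + 15) + T(-6)) + 594 = (((-4 + 16) + 15) + 0) + 594 = ((12 + 15) + 0) + 594 = (27 + 0) + 594 = 27 + 594 = 621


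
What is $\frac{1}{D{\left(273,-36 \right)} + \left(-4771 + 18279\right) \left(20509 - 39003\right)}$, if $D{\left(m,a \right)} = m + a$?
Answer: $- \frac{1}{249816715} \approx -4.0029 \cdot 10^{-9}$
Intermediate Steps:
$D{\left(m,a \right)} = a + m$
$\frac{1}{D{\left(273,-36 \right)} + \left(-4771 + 18279\right) \left(20509 - 39003\right)} = \frac{1}{\left(-36 + 273\right) + \left(-4771 + 18279\right) \left(20509 - 39003\right)} = \frac{1}{237 + 13508 \left(-18494\right)} = \frac{1}{237 - 249816952} = \frac{1}{-249816715} = - \frac{1}{249816715}$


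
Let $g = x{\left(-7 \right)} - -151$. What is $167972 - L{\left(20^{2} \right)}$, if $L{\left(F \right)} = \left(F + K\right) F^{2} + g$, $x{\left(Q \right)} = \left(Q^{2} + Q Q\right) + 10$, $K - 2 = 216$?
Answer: $-98712287$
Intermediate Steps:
$K = 218$ ($K = 2 + 216 = 218$)
$x{\left(Q \right)} = 10 + 2 Q^{2}$ ($x{\left(Q \right)} = \left(Q^{2} + Q^{2}\right) + 10 = 2 Q^{2} + 10 = 10 + 2 Q^{2}$)
$g = 259$ ($g = \left(10 + 2 \left(-7\right)^{2}\right) - -151 = \left(10 + 2 \cdot 49\right) + 151 = \left(10 + 98\right) + 151 = 108 + 151 = 259$)
$L{\left(F \right)} = 259 + F^{2} \left(218 + F\right)$ ($L{\left(F \right)} = \left(F + 218\right) F^{2} + 259 = \left(218 + F\right) F^{2} + 259 = F^{2} \left(218 + F\right) + 259 = 259 + F^{2} \left(218 + F\right)$)
$167972 - L{\left(20^{2} \right)} = 167972 - \left(259 + \left(20^{2}\right)^{3} + 218 \left(20^{2}\right)^{2}\right) = 167972 - \left(259 + 400^{3} + 218 \cdot 400^{2}\right) = 167972 - \left(259 + 64000000 + 218 \cdot 160000\right) = 167972 - \left(259 + 64000000 + 34880000\right) = 167972 - 98880259 = -98712287$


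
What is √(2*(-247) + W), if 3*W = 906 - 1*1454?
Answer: I*√6090/3 ≈ 26.013*I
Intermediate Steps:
W = -548/3 (W = (906 - 1*1454)/3 = (906 - 1454)/3 = (⅓)*(-548) = -548/3 ≈ -182.67)
√(2*(-247) + W) = √(2*(-247) - 548/3) = √(-494 - 548/3) = √(-2030/3) = I*√6090/3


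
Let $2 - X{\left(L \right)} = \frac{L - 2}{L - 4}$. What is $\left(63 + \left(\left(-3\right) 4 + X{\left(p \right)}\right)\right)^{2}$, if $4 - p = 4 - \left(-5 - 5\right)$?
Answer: $\frac{133225}{49} \approx 2718.9$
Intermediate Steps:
$p = -10$ ($p = 4 - \left(4 - \left(-5 - 5\right)\right) = 4 - \left(4 - -10\right) = 4 - \left(4 + 10\right) = 4 - 14 = -10$)
$X{\left(L \right)} = 2 - \frac{-2 + L}{-4 + L}$ ($X{\left(L \right)} = 2 - \frac{L - 2}{L - 4} = 2 - \frac{-2 + L}{-4 + L}$)
$\left(63 + \left(\left(-3\right) 4 + X{\left(p \right)}\right)\right)^{2} = \left(63 - \left(12 - \frac{-6 - 10}{-4 - 10}\right)\right)^{2} = \left(63 - \left(12 - \frac{1}{-14} \left(-16\right)\right)\right)^{2} = \left(63 - \frac{76}{7}\right)^{2} = \left(\frac{365}{7}\right)^{2} = \frac{133225}{49}$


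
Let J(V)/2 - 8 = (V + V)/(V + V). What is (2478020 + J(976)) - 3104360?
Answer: -626322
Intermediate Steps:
J(V) = 18 (J(V) = 16 + 2*((V + V)/(V + V)) = 16 + 2*((2*V)/((2*V))) = 16 + 2*((2*V)*(1/(2*V))) = 16 + 2*1 = 16 + 2 = 18)
(2478020 + J(976)) - 3104360 = (2478020 + 18) - 3104360 = 2478038 - 3104360 = -626322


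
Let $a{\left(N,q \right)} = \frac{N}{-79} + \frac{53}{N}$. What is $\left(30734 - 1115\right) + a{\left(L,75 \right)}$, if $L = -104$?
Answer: $\frac{243356333}{8216} \approx 29620.0$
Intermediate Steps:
$a{\left(N,q \right)} = \frac{53}{N} - \frac{N}{79}$ ($a{\left(N,q \right)} = N \left(- \frac{1}{79}\right) + \frac{53}{N} = - \frac{N}{79} + \frac{53}{N} = \frac{53}{N} - \frac{N}{79}$)
$\left(30734 - 1115\right) + a{\left(L,75 \right)} = \left(30734 - 1115\right) + \left(\frac{53}{-104} - - \frac{104}{79}\right) = 29619 + \left(53 \left(- \frac{1}{104}\right) + \frac{104}{79}\right) = 29619 + \left(- \frac{53}{104} + \frac{104}{79}\right) = 29619 + \frac{6629}{8216} = \frac{243356333}{8216}$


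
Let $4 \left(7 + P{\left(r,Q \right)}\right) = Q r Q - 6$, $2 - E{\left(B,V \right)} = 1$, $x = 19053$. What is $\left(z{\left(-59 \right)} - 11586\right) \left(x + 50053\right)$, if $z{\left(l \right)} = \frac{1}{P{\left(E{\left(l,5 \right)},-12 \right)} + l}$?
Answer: $- \frac{50441851520}{63} \approx -8.0066 \cdot 10^{8}$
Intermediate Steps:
$E{\left(B,V \right)} = 1$ ($E{\left(B,V \right)} = 2 - 1 = 1$)
$P{\left(r,Q \right)} = - \frac{17}{2} + \frac{r Q^{2}}{4}$ ($P{\left(r,Q \right)} = -7 + \frac{Q r Q - 6}{4} = -7 + \frac{r Q^{2} - 6}{4} = -7 + \frac{-6 + r Q^{2}}{4} = -7 + \left(- \frac{3}{2} + \frac{r Q^{2}}{4}\right) = - \frac{17}{2} + \frac{r Q^{2}}{4}$)
$z{\left(l \right)} = \frac{1}{\frac{55}{2} + l}$ ($z{\left(l \right)} = \frac{1}{\left(- \frac{17}{2} + \frac{1}{4} \cdot 1 \left(-12\right)^{2}\right) + l} = \frac{1}{\left(- \frac{17}{2} + \frac{1}{4} \cdot 1 \cdot 144\right) + l} = \frac{1}{\left(- \frac{17}{2} + 36\right) + l} = \frac{1}{\frac{55}{2} + l}$)
$\left(z{\left(-59 \right)} - 11586\right) \left(x + 50053\right) = \left(\frac{2}{55 + 2 \left(-59\right)} - 11586\right) \left(19053 + 50053\right) = \left(\frac{2}{55 - 118} - 11586\right) 69106 = \left(\frac{2}{-63} - 11586\right) 69106 = \left(2 \left(- \frac{1}{63}\right) - 11586\right) 69106 = \left(- \frac{2}{63} - 11586\right) 69106 = \left(- \frac{729920}{63}\right) 69106 = - \frac{50441851520}{63}$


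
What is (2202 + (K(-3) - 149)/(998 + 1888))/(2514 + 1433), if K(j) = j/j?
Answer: 85876/153933 ≈ 0.55788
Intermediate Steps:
K(j) = 1
(2202 + (K(-3) - 149)/(998 + 1888))/(2514 + 1433) = (2202 + (1 - 149)/(998 + 1888))/(2514 + 1433) = (2202 - 148/2886)/3947 = (2202 - 148*1/2886)*(1/3947) = (2202 - 2/39)*(1/3947) = (85876/39)*(1/3947) = 85876/153933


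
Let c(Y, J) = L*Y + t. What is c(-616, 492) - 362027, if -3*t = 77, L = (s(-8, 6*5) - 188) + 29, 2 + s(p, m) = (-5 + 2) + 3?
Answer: -788630/3 ≈ -2.6288e+5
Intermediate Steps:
s(p, m) = -2 (s(p, m) = -2 + ((-5 + 2) + 3) = -2 + (-3 + 3) = -2 + 0 = -2)
L = -161 (L = (-2 - 188) + 29 = -190 + 29 = -161)
t = -77/3 (t = -⅓*77 = -77/3 ≈ -25.667)
c(Y, J) = -77/3 - 161*Y (c(Y, J) = -161*Y - 77/3 = -77/3 - 161*Y)
c(-616, 492) - 362027 = (-77/3 - 161*(-616)) - 362027 = (-77/3 + 99176) - 362027 = 297451/3 - 362027 = -788630/3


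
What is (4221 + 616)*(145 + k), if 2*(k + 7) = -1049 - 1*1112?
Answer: -9117745/2 ≈ -4.5589e+6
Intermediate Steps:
k = -2175/2 (k = -7 + (-1049 - 1*1112)/2 = -7 + (-1049 - 1112)/2 = -7 + (½)*(-2161) = -7 - 2161/2 = -2175/2 ≈ -1087.5)
(4221 + 616)*(145 + k) = (4221 + 616)*(145 - 2175/2) = 4837*(-1885/2) = -9117745/2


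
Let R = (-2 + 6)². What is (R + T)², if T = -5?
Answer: 121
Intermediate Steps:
R = 16 (R = 4² = 16)
(R + T)² = (16 - 5)² = 11² = 121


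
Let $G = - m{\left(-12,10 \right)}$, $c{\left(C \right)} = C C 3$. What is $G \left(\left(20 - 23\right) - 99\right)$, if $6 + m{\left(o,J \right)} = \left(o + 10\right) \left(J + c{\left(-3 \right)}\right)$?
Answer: $-8160$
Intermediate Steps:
$c{\left(C \right)} = 3 C^{2}$ ($c{\left(C \right)} = C^{2} \cdot 3 = 3 C^{2}$)
$m{\left(o,J \right)} = -6 + \left(10 + o\right) \left(27 + J\right)$ ($m{\left(o,J \right)} = -6 + \left(o + 10\right) \left(J + 3 \left(-3\right)^{2}\right) = -6 + \left(10 + o\right) \left(J + 3 \cdot 9\right) = -6 + \left(10 + o\right) \left(J + 27\right) = -6 + \left(10 + o\right) \left(27 + J\right)$)
$G = 80$ ($G = - (264 + 10 \cdot 10 + 27 \left(-12\right) + 10 \left(-12\right)) = - (264 + 100 - 324 - 120) = \left(-1\right) \left(-80\right) = 80$)
$G \left(\left(20 - 23\right) - 99\right) = 80 \left(\left(20 - 23\right) - 99\right) = 80 \left(-3 - 99\right) = 80 \left(-102\right) = -8160$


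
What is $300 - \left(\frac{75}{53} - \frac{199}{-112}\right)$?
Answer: $\frac{1761853}{5936} \approx 296.81$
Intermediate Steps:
$300 - \left(\frac{75}{53} - \frac{199}{-112}\right) = 300 - \left(75 \cdot \frac{1}{53} - - \frac{199}{112}\right) = 300 - \left(\frac{75}{53} + \frac{199}{112}\right) = 300 - \frac{18947}{5936} = \frac{1761853}{5936}$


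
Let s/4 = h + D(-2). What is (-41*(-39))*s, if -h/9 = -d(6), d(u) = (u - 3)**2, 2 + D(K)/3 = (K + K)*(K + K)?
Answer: 786708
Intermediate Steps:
D(K) = -6 + 12*K**2 (D(K) = -6 + 3*((K + K)*(K + K)) = -6 + 3*((2*K)*(2*K)) = -6 + 3*(4*K**2) = -6 + 12*K**2)
d(u) = (-3 + u)**2
h = 81 (h = -(-9)*(-3 + 6)**2 = -(-9)*3**2 = -(-9)*9 = -9*(-9) = 81)
s = 492 (s = 4*(81 + (-6 + 12*(-2)**2)) = 4*(81 + (-6 + 12*4)) = 4*(81 + (-6 + 48)) = 4*(81 + 42) = 4*123 = 492)
(-41*(-39))*s = -41*(-39)*492 = 1599*492 = 786708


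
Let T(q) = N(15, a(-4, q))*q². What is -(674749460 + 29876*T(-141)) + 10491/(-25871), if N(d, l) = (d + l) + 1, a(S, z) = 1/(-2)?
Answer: -255636607428529/25871 ≈ -9.8812e+9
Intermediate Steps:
a(S, z) = -½
N(d, l) = 1 + d + l
T(q) = 31*q²/2 (T(q) = (1 + 15 - ½)*q² = 31*q²/2)
-(674749460 + 29876*T(-141)) + 10491/(-25871) = -29876/(1/((31/2)*(-141)² + 22585)) + 10491/(-25871) = -29876/(1/((31/2)*19881 + 22585)) + 10491*(-1/25871) = -29876/(1/(616311/2 + 22585)) - 10491/25871 = -29876/(1/(661481/2)) - 10491/25871 = -29876/2/661481 - 10491/25871 = -29876*661481/2 - 10491/25871 = -9881203178 - 10491/25871 = -255636607428529/25871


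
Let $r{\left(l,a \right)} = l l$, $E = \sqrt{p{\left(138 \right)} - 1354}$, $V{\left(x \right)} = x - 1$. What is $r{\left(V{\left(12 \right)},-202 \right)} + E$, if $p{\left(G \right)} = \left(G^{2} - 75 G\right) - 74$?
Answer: $121 + \sqrt{7266} \approx 206.24$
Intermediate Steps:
$p{\left(G \right)} = -74 + G^{2} - 75 G$
$V{\left(x \right)} = -1 + x$ ($V{\left(x \right)} = x - 1 = -1 + x$)
$E = \sqrt{7266}$ ($E = \sqrt{\left(-74 + 138^{2} - 10350\right) - 1354} = \sqrt{\left(-74 + 19044 - 10350\right) - 1354} = \sqrt{8620 - 1354} = \sqrt{7266} \approx 85.241$)
$r{\left(l,a \right)} = l^{2}$
$r{\left(V{\left(12 \right)},-202 \right)} + E = \left(-1 + 12\right)^{2} + \sqrt{7266} = 11^{2} + \sqrt{7266} = 121 + \sqrt{7266}$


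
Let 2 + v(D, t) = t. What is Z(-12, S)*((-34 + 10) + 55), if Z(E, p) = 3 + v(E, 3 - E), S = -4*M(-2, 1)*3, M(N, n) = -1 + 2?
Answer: 496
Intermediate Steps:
v(D, t) = -2 + t
M(N, n) = 1
S = -12 (S = -4*1*3 = -4*3 = -12)
Z(E, p) = 4 - E (Z(E, p) = 3 + (-2 + (3 - E)) = 3 + (1 - E) = 4 - E)
Z(-12, S)*((-34 + 10) + 55) = (4 - 1*(-12))*((-34 + 10) + 55) = (4 + 12)*(-24 + 55) = 16*31 = 496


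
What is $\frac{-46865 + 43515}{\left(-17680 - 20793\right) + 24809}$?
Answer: $\frac{1675}{6832} \approx 0.24517$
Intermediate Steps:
$\frac{-46865 + 43515}{\left(-17680 - 20793\right) + 24809} = - \frac{3350}{-38473 + 24809} = - \frac{3350}{-13664} = \left(-3350\right) \left(- \frac{1}{13664}\right) = \frac{1675}{6832}$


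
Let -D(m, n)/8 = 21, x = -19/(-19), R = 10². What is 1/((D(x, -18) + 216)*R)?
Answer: 1/4800 ≈ 0.00020833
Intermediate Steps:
R = 100
x = 1 (x = -19*(-1/19) = 1)
D(m, n) = -168 (D(m, n) = -8*21 = -168)
1/((D(x, -18) + 216)*R) = 1/((-168 + 216)*100) = 1/(48*100) = 1/4800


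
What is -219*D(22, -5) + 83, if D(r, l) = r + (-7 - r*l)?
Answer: -27292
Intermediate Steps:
D(r, l) = -7 + r - l*r (D(r, l) = r + (-7 - l*r) = -7 + r - l*r)
-219*D(22, -5) + 83 = -219*(-7 + 22 - 1*(-5)*22) + 83 = -219*(-7 + 22 + 110) + 83 = -219*125 + 83 = -27375 + 83 = -27292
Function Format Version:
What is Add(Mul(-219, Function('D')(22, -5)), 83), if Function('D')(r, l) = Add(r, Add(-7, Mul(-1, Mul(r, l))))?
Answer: -27292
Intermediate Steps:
Function('D')(r, l) = Add(-7, r, Mul(-1, l, r)) (Function('D')(r, l) = Add(r, Add(-7, Mul(-1, Mul(l, r)))) = Add(r, Add(-7, Mul(-1, l, r))) = Add(-7, r, Mul(-1, l, r)))
Add(Mul(-219, Function('D')(22, -5)), 83) = Add(Mul(-219, Add(-7, 22, Mul(-1, -5, 22))), 83) = Add(Mul(-219, Add(-7, 22, 110)), 83) = Add(Mul(-219, 125), 83) = Add(-27375, 83) = -27292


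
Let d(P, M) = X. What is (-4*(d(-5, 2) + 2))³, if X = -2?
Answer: 0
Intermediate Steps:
d(P, M) = -2
(-4*(d(-5, 2) + 2))³ = (-4*(-2 + 2))³ = (-4*0)³ = 0³ = 0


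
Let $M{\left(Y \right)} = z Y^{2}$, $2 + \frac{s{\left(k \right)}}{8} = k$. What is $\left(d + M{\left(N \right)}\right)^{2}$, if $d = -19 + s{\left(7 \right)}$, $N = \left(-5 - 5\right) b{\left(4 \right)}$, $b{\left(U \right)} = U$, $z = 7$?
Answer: $125910841$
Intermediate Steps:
$s{\left(k \right)} = -16 + 8 k$
$N = -40$ ($N = \left(-5 - 5\right) 4 = \left(-10\right) 4 = -40$)
$M{\left(Y \right)} = 7 Y^{2}$
$d = 21$ ($d = -19 + \left(-16 + 8 \cdot 7\right) = -19 + \left(-16 + 56\right) = -19 + 40 = 21$)
$\left(d + M{\left(N \right)}\right)^{2} = \left(21 + 7 \left(-40\right)^{2}\right)^{2} = \left(21 + 7 \cdot 1600\right)^{2} = \left(21 + 11200\right)^{2} = 11221^{2} = 125910841$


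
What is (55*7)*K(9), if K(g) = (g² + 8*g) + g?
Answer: 62370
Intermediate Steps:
K(g) = g² + 9*g
(55*7)*K(9) = (55*7)*(9*(9 + 9)) = 385*(9*18) = 385*162 = 62370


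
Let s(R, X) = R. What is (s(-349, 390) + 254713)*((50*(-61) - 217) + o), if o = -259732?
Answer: -66897477636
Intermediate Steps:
(s(-349, 390) + 254713)*((50*(-61) - 217) + o) = (-349 + 254713)*((50*(-61) - 217) - 259732) = 254364*((-3050 - 217) - 259732) = 254364*(-3267 - 259732) = 254364*(-262999) = -66897477636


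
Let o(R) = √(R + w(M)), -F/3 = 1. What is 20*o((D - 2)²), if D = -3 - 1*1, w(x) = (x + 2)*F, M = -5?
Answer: 60*√5 ≈ 134.16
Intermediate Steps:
F = -3 (F = -3*1 = -3)
w(x) = -6 - 3*x (w(x) = (x + 2)*(-3) = (2 + x)*(-3) = -6 - 3*x)
D = -4 (D = -3 - 1 = -4)
o(R) = √(9 + R) (o(R) = √(R + (-6 - 3*(-5))) = √(R + (-6 + 15)) = √(R + 9) = √(9 + R))
20*o((D - 2)²) = 20*√(9 + (-4 - 2)²) = 20*√(9 + (-6)²) = 20*√(9 + 36) = 20*√45 = 20*(3*√5) = 60*√5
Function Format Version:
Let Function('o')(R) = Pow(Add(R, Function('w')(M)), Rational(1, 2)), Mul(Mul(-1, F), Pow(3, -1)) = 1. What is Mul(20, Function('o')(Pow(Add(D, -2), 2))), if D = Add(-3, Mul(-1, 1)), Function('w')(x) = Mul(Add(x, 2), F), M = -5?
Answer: Mul(60, Pow(5, Rational(1, 2))) ≈ 134.16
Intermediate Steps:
F = -3 (F = Mul(-3, 1) = -3)
Function('w')(x) = Add(-6, Mul(-3, x)) (Function('w')(x) = Mul(Add(x, 2), -3) = Mul(Add(2, x), -3) = Add(-6, Mul(-3, x)))
D = -4 (D = Add(-3, -1) = -4)
Function('o')(R) = Pow(Add(9, R), Rational(1, 2)) (Function('o')(R) = Pow(Add(R, Add(-6, Mul(-3, -5))), Rational(1, 2)) = Pow(Add(R, Add(-6, 15)), Rational(1, 2)) = Pow(Add(R, 9), Rational(1, 2)) = Pow(Add(9, R), Rational(1, 2)))
Mul(20, Function('o')(Pow(Add(D, -2), 2))) = Mul(20, Pow(Add(9, Pow(Add(-4, -2), 2)), Rational(1, 2))) = Mul(20, Pow(Add(9, Pow(-6, 2)), Rational(1, 2))) = Mul(20, Pow(Add(9, 36), Rational(1, 2))) = Mul(20, Pow(45, Rational(1, 2))) = Mul(20, Mul(3, Pow(5, Rational(1, 2)))) = Mul(60, Pow(5, Rational(1, 2)))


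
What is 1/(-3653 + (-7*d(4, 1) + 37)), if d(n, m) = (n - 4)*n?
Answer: -1/3616 ≈ -0.00027655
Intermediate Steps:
d(n, m) = n*(-4 + n) (d(n, m) = (-4 + n)*n = n*(-4 + n))
1/(-3653 + (-7*d(4, 1) + 37)) = 1/(-3653 + (-28*(-4 + 4) + 37)) = 1/(-3653 + (-28*0 + 37)) = 1/(-3653 + (-7*0 + 37)) = 1/(-3653 + (0 + 37)) = 1/(-3653 + 37) = 1/(-3616) = -1/3616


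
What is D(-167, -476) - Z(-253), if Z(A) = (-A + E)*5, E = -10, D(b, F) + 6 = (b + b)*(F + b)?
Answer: 213541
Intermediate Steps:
D(b, F) = -6 + 2*b*(F + b) (D(b, F) = -6 + (b + b)*(F + b) = -6 + (2*b)*(F + b) = -6 + 2*b*(F + b))
Z(A) = -50 - 5*A (Z(A) = (-A - 10)*5 = (-10 - A)*5 = -50 - 5*A)
D(-167, -476) - Z(-253) = (-6 + 2*(-167)² + 2*(-476)*(-167)) - (-50 - 5*(-253)) = (-6 + 2*27889 + 158984) - (-50 + 1265) = (-6 + 55778 + 158984) - 1*1215 = 214756 - 1215 = 213541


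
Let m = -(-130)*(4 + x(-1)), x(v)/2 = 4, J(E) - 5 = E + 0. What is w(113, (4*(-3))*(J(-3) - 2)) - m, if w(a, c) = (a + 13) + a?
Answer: -1321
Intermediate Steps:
J(E) = 5 + E (J(E) = 5 + (E + 0) = 5 + E)
x(v) = 8 (x(v) = 2*4 = 8)
w(a, c) = 13 + 2*a (w(a, c) = (13 + a) + a = 13 + 2*a)
m = 1560 (m = -(-130)*(4 + 8) = -(-130)*12 = -13*(-120) = 1560)
w(113, (4*(-3))*(J(-3) - 2)) - m = (13 + 2*113) - 1*1560 = (13 + 226) - 1560 = 239 - 1560 = -1321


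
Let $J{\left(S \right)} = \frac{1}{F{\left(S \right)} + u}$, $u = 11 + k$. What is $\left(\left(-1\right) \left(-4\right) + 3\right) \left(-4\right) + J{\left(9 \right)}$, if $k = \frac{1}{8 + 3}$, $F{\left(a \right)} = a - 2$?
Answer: $- \frac{5561}{199} \approx -27.945$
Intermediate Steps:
$F{\left(a \right)} = -2 + a$
$k = \frac{1}{11} \approx 0.090909$
$u = \frac{122}{11}$ ($u = 11 + \frac{1}{11} = \frac{122}{11} \approx 11.091$)
$J{\left(S \right)} = \frac{1}{\frac{100}{11} + S}$ ($J{\left(S \right)} = \frac{1}{\left(-2 + S\right) + \frac{122}{11}} = \frac{1}{\frac{100}{11} + S}$)
$\left(\left(-1\right) \left(-4\right) + 3\right) \left(-4\right) + J{\left(9 \right)} = \left(\left(-1\right) \left(-4\right) + 3\right) \left(-4\right) + \frac{11}{100 + 11 \cdot 9} = \left(4 + 3\right) \left(-4\right) + \frac{11}{100 + 99} = 7 \left(-4\right) + \frac{11}{199} = -28 + 11 \cdot \frac{1}{199} = -28 + \frac{11}{199} = - \frac{5561}{199}$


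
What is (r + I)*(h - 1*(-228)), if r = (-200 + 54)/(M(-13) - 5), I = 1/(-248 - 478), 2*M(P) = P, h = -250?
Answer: -211969/759 ≈ -279.27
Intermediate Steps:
M(P) = P/2
I = -1/726 (I = 1/(-726) = -1/726 ≈ -0.0013774)
r = 292/23 (r = (-200 + 54)/((½)*(-13) - 5) = -146/(-13/2 - 5) = -146/(-23/2) = -146*(-2/23) = 292/23 ≈ 12.696)
(r + I)*(h - 1*(-228)) = (292/23 - 1/726)*(-250 - 1*(-228)) = 211969*(-250 + 228)/16698 = (211969/16698)*(-22) = -211969/759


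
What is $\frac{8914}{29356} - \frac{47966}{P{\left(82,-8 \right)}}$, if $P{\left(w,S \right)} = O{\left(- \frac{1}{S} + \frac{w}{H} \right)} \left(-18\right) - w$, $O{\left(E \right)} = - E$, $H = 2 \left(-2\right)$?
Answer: $\frac{2824180107}{26347010} \approx 107.19$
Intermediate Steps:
$H = -4$
$P{\left(w,S \right)} = - \frac{18}{S} - \frac{11 w}{2}$ ($P{\left(w,S \right)} = - (- \frac{1}{S} + \frac{w}{-4}) \left(-18\right) - w = - (- \frac{1}{S} + w \left(- \frac{1}{4}\right)) \left(-18\right) - w = - (- \frac{1}{S} - \frac{w}{4}) \left(-18\right) - w = \left(\frac{1}{S} + \frac{w}{4}\right) \left(-18\right) - w = \left(- \frac{18}{S} - \frac{9 w}{2}\right) - w = - \frac{18}{S} - \frac{11 w}{2}$)
$\frac{8914}{29356} - \frac{47966}{P{\left(82,-8 \right)}} = \frac{8914}{29356} - \frac{47966}{- \frac{18}{-8} - 451} = 8914 \cdot \frac{1}{29356} - \frac{47966}{\left(-18\right) \left(- \frac{1}{8}\right) - 451} = \frac{4457}{14678} - \frac{47966}{\frac{9}{4} - 451} = \frac{4457}{14678} - \frac{47966}{- \frac{1795}{4}} = \frac{4457}{14678} - - \frac{191864}{1795} = \frac{4457}{14678} + \frac{191864}{1795} = \frac{2824180107}{26347010}$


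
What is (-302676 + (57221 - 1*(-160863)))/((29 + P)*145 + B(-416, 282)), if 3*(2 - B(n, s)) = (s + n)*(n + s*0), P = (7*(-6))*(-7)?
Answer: -253776/84767 ≈ -2.9938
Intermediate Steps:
P = 294 (P = -42*(-7) = 294)
B(n, s) = 2 - n*(n + s)/3 (B(n, s) = 2 - (s + n)*(n + s*0)/3 = 2 - (n + s)*(n + 0)/3 = 2 - (n + s)*n/3 = 2 - n*(n + s)/3)
(-302676 + (57221 - 1*(-160863)))/((29 + P)*145 + B(-416, 282)) = (-302676 + (57221 - 1*(-160863)))/((29 + 294)*145 + (2 - 1/3*(-416)**2 - 1/3*(-416)*282)) = (-302676 + (57221 + 160863))/(323*145 + (2 - 1/3*173056 + 39104)) = (-302676 + 218084)/(46835 + (2 - 173056/3 + 39104)) = -84592/(46835 - 55738/3) = -84592/84767/3 = -84592*3/84767 = -253776/84767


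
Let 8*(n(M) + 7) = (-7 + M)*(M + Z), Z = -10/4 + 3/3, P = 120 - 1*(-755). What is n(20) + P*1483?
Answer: 20762369/16 ≈ 1.2976e+6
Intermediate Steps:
P = 875 (P = 120 + 755 = 875)
Z = -3/2 (Z = -10*¼ + 3*(⅓) = -5/2 + 1 = -3/2 ≈ -1.5000)
n(M) = -7 + (-7 + M)*(-3/2 + M)/8 (n(M) = -7 + ((-7 + M)*(M - 3/2))/8 = -7 + ((-7 + M)*(-3/2 + M))/8 = -7 + (-7 + M)*(-3/2 + M)/8)
n(20) + P*1483 = (-91/16 - 17/16*20 + (⅛)*20²) + 875*1483 = (-91/16 - 85/4 + (⅛)*400) + 1297625 = (-91/16 - 85/4 + 50) + 1297625 = 369/16 + 1297625 = 20762369/16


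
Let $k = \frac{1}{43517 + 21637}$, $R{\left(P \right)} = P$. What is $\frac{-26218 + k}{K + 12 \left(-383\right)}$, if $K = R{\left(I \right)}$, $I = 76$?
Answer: $\frac{1708207571}{294496080} \approx 5.8004$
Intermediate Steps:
$K = 76$
$k = \frac{1}{65154} \approx 1.5348 \cdot 10^{-5}$
$\frac{-26218 + k}{K + 12 \left(-383\right)} = \frac{-26218 + \frac{1}{65154}}{76 + 12 \left(-383\right)} = - \frac{1708207571}{65154 \left(76 - 4596\right)} = - \frac{1708207571}{65154 \left(-4520\right)} = \left(- \frac{1708207571}{65154}\right) \left(- \frac{1}{4520}\right) = \frac{1708207571}{294496080}$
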